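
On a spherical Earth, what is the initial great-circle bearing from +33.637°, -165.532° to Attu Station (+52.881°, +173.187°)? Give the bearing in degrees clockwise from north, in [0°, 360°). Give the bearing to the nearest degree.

328°

Δλ = 173.187 − -165.532 = 338.719°; wrapped into (−180°, 180°]: -21.281°.
θ = atan2( sin Δλ · cos φ₂ , cos φ₁ · sin φ₂ − sin φ₁ · cos φ₂ · cos Δλ )
  = atan2(-0.21903, 0.35239) = -31.863° → normalised to [0°, 360°): 328.137°.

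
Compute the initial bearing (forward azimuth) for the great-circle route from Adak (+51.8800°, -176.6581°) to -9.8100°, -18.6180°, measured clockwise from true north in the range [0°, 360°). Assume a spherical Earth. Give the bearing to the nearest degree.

31°

Δλ = -18.6180 − -176.6581 = 158.0401°.
θ = atan2( sin Δλ · cos φ₂ , cos φ₁ · sin φ₂ − sin φ₁ · cos φ₂ · cos Δλ )
  = atan2(0.36849, 0.61379) = 30.978° → normalised to [0°, 360°): 30.978°.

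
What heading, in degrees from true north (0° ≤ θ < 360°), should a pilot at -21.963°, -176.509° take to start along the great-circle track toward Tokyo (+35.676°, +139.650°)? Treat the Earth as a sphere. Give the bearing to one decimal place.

Δλ = 139.650 − -176.509 = 316.159°; wrapped into (−180°, 180°]: -43.841°.
θ = atan2( sin Δλ · cos φ₂ , cos φ₁ · sin φ₂ − sin φ₁ · cos φ₂ · cos Δλ )
  = atan2(-0.56267, 0.76001) = -36.514° → normalised to [0°, 360°): 323.486°.

323.5°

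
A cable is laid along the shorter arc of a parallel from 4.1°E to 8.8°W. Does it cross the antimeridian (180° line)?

No

Signed shortest Δλ = ((-8.8 − 4.1 + 180) mod 360) − 180 = -12.9°.
Going west by 12.9° from +4.1° reaches -8.8° without touching 180°.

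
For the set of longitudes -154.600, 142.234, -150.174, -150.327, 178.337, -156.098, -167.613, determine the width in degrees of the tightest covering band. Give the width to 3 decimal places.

67.592°

Sort the longitudes: -167.613°, -156.098°, -154.600°, -150.327°, -150.174°, +142.234°, +178.337°.
Eastward gaps between consecutive values (wrapping around): 11.515°, 1.498°, 4.273°, 0.153°, 292.408°, 36.103°, 14.050°.
Largest gap = 292.408° ⇒ minimal covering band is its complement: 360° − 292.408° = 67.592°.
Band runs from +142.234° eastward to -150.174°, crossing the antimeridian.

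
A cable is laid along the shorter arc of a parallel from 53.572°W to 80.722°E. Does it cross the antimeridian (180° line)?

No

Signed shortest Δλ = ((80.722 − -53.572 + 180) mod 360) − 180 = 134.294°.
Going east by 134.294° from -53.572° reaches +80.722° without touching 180°.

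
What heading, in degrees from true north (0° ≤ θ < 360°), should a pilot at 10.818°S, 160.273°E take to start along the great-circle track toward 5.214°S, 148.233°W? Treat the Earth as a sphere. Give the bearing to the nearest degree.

88°

Δλ = -148.233 − 160.273 = -308.506°; wrapped into (−180°, 180°]: 51.494°.
θ = atan2( sin Δλ · cos φ₂ , cos φ₁ · sin φ₂ − sin φ₁ · cos φ₂ · cos Δλ )
  = atan2(0.77930, 0.02711) = 88.008° → normalised to [0°, 360°): 88.008°.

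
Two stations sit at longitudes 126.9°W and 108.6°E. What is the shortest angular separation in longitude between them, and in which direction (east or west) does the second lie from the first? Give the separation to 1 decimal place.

124.5° west

Raw difference: 108.6 − -126.9 = 235.5°.
Normalise into (−180°, 180°]: 235.5° − 360° = -124.5°.
Negative ⇒ the second point lies to the west; separation 124.5°.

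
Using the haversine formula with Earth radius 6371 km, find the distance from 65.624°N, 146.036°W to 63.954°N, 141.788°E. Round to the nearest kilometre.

Δλ = 141.788 − -146.036 = 287.824°; wrapped into (−180°, 180°]: -72.176°.
Δφ = 63.954 − 65.624 = -1.670°.
a = sin²(Δφ/2) + cos φ₁ · cos φ₂ · sin²(Δλ/2) = 0.063088.
c = 2·atan2(√a, √(1−a)) = 0.50779 rad → d = 6371·c ≈ 3235.11 km.

3235 km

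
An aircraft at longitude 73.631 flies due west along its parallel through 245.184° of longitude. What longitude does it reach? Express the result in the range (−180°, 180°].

Start at +73.631°; shift −245.184° → -171.553°.
-171.553° already lies in (−180°, 180°].

-171.553°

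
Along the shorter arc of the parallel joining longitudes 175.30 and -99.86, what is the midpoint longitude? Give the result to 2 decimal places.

Signed shortest Δλ from +175.30° to -99.86° is +84.84°.
Midpoint longitude = +175.30° + (+84.84°)/2 = +175.30° + 42.42° = +217.72°.
Normalise into (−180°, 180°]: -142.28°.
(The naïve average (+175.30 + -99.86)/2 = 37.72° is on the wrong side of the globe.)

-142.28°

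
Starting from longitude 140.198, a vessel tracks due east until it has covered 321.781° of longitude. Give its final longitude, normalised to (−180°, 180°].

Start at +140.198°; shift +321.781° → +461.979°.
+461.979° lies outside (−180°, 180°]; subtract 360° → +101.979°.

+101.979°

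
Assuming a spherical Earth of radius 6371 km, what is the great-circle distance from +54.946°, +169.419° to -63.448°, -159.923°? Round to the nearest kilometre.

13428 km

Δλ = -159.923 − 169.419 = -329.342°; wrapped into (−180°, 180°]: 30.658°.
Δφ = -63.448 − 54.946 = -118.394°.
a = sin²(Δφ/2) + cos φ₁ · cos φ₂ · sin²(Δλ/2) = 0.755709.
c = 2·atan2(√a, √(1−a)) = 2.10763 rad → d = 6371·c ≈ 13427.71 km.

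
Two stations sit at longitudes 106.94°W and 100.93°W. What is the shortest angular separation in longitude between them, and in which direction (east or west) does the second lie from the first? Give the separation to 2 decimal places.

6.01° east

Raw difference: -100.93 − -106.94 = 6.01°.
Normalise into (−180°, 180°]: 6.01° stays 6.01°.
Positive ⇒ the second point lies to the east; separation 6.01°.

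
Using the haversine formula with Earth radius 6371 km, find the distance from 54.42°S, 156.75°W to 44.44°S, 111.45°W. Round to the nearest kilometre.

Δλ = -111.45 − -156.75 = 45.30°.
Δφ = -44.44 − -54.42 = 9.98°.
a = sin²(Δφ/2) + cos φ₁ · cos φ₂ · sin²(Δλ/2) = 0.069174.
c = 2·atan2(√a, √(1−a)) = 0.53228 rad → d = 6371·c ≈ 3391.17 km.

3391 km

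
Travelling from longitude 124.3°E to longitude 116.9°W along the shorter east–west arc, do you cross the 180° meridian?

Naïve |-116.9 − 124.3| = 241.2° > 180°, so the shorter arc goes the other way round — across 180°.
Signed shortest Δλ = ((-116.9 − 124.3 + 180) mod 360) − 180 = 118.8°.
Going east by 118.8° from +124.3° passes through 180° before reaching -116.9°.

Yes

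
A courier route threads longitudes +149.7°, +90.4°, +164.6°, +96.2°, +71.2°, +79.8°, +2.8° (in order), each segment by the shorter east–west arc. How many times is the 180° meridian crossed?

0

Leg 1: +149.7° → +90.4°, shortest Δλ = -59.3° (west) — does not cross 180°.
Leg 2: +90.4° → +164.6°, shortest Δλ = 74.2° (east) — does not cross 180°.
Leg 3: +164.6° → +96.2°, shortest Δλ = -68.4° (west) — does not cross 180°.
Leg 4: +96.2° → +71.2°, shortest Δλ = -25.0° (west) — does not cross 180°.
Leg 5: +71.2° → +79.8°, shortest Δλ = 8.6° (east) — does not cross 180°.
Leg 6: +79.8° → +2.8°, shortest Δλ = -77.0° (west) — does not cross 180°.
Total crossings: 0.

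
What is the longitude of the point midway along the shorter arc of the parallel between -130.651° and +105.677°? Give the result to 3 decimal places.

+167.513°

Signed shortest Δλ from -130.651° to +105.677° is -123.672°.
Midpoint longitude = -130.651° + (-123.672°)/2 = -130.651° − 61.836° = -192.487°.
Normalise into (−180°, 180°]: +167.513°.
(The naïve average (-130.651 + +105.677)/2 = -12.487° is on the wrong side of the globe.)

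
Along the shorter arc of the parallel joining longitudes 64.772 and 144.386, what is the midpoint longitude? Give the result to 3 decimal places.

Signed shortest Δλ from +64.772° to +144.386° is +79.614°.
Midpoint longitude = +64.772° + (+79.614°)/2 = +64.772° + 39.807° = +104.579°.

+104.579°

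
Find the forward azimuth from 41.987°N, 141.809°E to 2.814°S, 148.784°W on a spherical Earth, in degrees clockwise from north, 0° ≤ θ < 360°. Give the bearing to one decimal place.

Δλ = -148.784 − 141.809 = -290.593°; wrapped into (−180°, 180°]: 69.407°.
θ = atan2( sin Δλ · cos φ₂ , cos φ₁ · sin φ₂ − sin φ₁ · cos φ₂ · cos Δλ )
  = atan2(0.93497, -0.27150) = 106.192° → normalised to [0°, 360°): 106.192°.

106.2°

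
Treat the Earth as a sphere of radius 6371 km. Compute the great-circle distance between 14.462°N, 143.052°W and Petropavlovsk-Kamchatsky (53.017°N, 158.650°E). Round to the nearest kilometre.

6630 km

Δλ = 158.650 − -143.052 = 301.702°; wrapped into (−180°, 180°]: -58.298°.
Δφ = 53.017 − 14.462 = 38.555°.
a = sin²(Δφ/2) + cos φ₁ · cos φ₂ · sin²(Δλ/2) = 0.247196.
c = 2·atan2(√a, √(1−a)) = 1.04071 rad → d = 6371·c ≈ 6630.37 km.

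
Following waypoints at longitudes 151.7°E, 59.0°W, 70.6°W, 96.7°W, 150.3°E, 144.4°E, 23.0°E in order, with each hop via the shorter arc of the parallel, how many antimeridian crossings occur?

2

Leg 1: +151.7° → -59.0°, shortest Δλ = 149.3° (east) — crosses 180°.
Leg 2: -59.0° → -70.6°, shortest Δλ = -11.6° (west) — does not cross 180°.
Leg 3: -70.6° → -96.7°, shortest Δλ = -26.1° (west) — does not cross 180°.
Leg 4: -96.7° → +150.3°, shortest Δλ = -113.0° (west) — crosses 180°.
Leg 5: +150.3° → +144.4°, shortest Δλ = -5.9° (west) — does not cross 180°.
Leg 6: +144.4° → +23.0°, shortest Δλ = -121.4° (west) — does not cross 180°.
Total crossings: 2.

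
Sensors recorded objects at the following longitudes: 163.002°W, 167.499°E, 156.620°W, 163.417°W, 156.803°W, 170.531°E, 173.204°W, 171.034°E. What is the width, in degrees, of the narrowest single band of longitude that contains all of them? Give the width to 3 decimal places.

35.881°

Sort the longitudes: -173.204°, -163.417°, -163.002°, -156.803°, -156.620°, +167.499°, +170.531°, +171.034°.
Eastward gaps between consecutive values (wrapping around): 9.787°, 0.415°, 6.199°, 0.183°, 324.119°, 3.032°, 0.503°, 15.762°.
Largest gap = 324.119° ⇒ minimal covering band is its complement: 360° − 324.119° = 35.881°.
Band runs from +167.499° eastward to -156.620°, crossing the antimeridian.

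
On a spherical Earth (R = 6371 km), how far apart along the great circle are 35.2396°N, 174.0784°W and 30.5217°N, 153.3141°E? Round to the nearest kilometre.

3076 km

Δλ = 153.3141 − -174.0784 = 327.3925°; wrapped into (−180°, 180°]: -32.6075°.
Δφ = 30.5217 − 35.2396 = -4.7179°.
a = sin²(Δφ/2) + cos φ₁ · cos φ₂ · sin²(Δλ/2) = 0.057142.
c = 2·atan2(√a, √(1−a)) = 0.48276 rad → d = 6371·c ≈ 3075.69 km.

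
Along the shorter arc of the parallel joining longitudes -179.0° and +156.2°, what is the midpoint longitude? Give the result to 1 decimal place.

Signed shortest Δλ from -179.0° to +156.2° is -24.8°.
Midpoint longitude = -179.0° + (-24.8°)/2 = -179.0° − 12.4° = -191.4°.
Normalise into (−180°, 180°]: +168.6°.
(The naïve average (-179.0 + +156.2)/2 = -11.4° is on the wrong side of the globe.)

+168.6°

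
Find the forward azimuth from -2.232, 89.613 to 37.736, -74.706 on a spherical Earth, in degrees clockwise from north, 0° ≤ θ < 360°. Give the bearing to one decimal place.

339.8°

Δλ = -74.706 − 89.613 = -164.319°.
θ = atan2( sin Δλ · cos φ₂ , cos φ₁ · sin φ₂ − sin φ₁ · cos φ₂ · cos Δλ )
  = atan2(-0.21375, 0.58191) = -20.170° → normalised to [0°, 360°): 339.830°.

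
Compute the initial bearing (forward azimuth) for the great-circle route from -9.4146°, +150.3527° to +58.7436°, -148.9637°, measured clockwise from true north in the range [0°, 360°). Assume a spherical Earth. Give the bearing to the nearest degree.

27°

Δλ = -148.9637 − 150.3527 = -299.3164°; wrapped into (−180°, 180°]: 60.6836°.
θ = atan2( sin Δλ · cos φ₂ , cos φ₁ · sin φ₂ − sin φ₁ · cos φ₂ · cos Δλ )
  = atan2(0.45242, 0.88490) = 27.079° → normalised to [0°, 360°): 27.079°.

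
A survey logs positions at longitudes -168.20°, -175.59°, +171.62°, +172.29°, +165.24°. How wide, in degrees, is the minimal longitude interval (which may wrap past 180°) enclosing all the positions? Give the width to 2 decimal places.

Sort the longitudes: -175.59°, -168.20°, +165.24°, +171.62°, +172.29°.
Eastward gaps between consecutive values (wrapping around): 7.39°, 333.44°, 6.38°, 0.67°, 12.12°.
Largest gap = 333.44° ⇒ minimal covering band is its complement: 360° − 333.44° = 26.56°.
Band runs from +165.24° eastward to -168.20°, crossing the antimeridian.

26.56°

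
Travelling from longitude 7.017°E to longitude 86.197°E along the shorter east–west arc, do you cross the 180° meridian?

No

Signed shortest Δλ = ((86.197 − 7.017 + 180) mod 360) − 180 = 79.18°.
Going east by 79.18° from +7.017° reaches +86.197° without touching 180°.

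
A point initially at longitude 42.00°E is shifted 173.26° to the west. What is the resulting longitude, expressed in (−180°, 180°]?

131.26°W

Start at +42.00°; shift −173.26° → -131.26°.
-131.26° already lies in (−180°, 180°].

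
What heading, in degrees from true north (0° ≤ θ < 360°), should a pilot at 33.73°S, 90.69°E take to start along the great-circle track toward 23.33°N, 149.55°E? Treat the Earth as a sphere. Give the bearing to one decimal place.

Δλ = 149.55 − 90.69 = 58.86°.
θ = atan2( sin Δλ · cos φ₂ , cos φ₁ · sin φ₂ − sin φ₁ · cos φ₂ · cos Δλ )
  = atan2(0.78593, 0.59304) = 52.963° → normalised to [0°, 360°): 52.963°.

53.0°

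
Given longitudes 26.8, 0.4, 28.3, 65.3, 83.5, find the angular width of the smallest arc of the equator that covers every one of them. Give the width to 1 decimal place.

Sort the longitudes: +0.4°, +26.8°, +28.3°, +65.3°, +83.5°.
Eastward gaps between consecutive values (wrapping around): 26.4°, 1.5°, 37.0°, 18.2°, 276.9°.
Largest gap = 276.9° ⇒ minimal covering band is its complement: 360° − 276.9° = 83.1°.
Band runs from +0.4° eastward to +83.5°.

83.1°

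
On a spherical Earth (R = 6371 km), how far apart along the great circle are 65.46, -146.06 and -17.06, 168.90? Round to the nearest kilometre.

Δλ = 168.90 − -146.06 = 314.96°; wrapped into (−180°, 180°]: -45.04°.
Δφ = -17.06 − 65.46 = -82.52°.
a = sin²(Δφ/2) + cos φ₁ · cos φ₂ · sin²(Δλ/2) = 0.493155.
c = 2·atan2(√a, √(1−a)) = 1.55711 rad → d = 6371·c ≈ 9920.32 km.

9920 km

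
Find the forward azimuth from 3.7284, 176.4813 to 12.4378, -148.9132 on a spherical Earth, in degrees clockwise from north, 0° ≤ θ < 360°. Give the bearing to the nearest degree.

Δλ = -148.9132 − 176.4813 = -325.3945°; wrapped into (−180°, 180°]: 34.6055°.
θ = atan2( sin Δλ · cos φ₂ , cos φ₁ · sin φ₂ − sin φ₁ · cos φ₂ · cos Δλ )
  = atan2(0.55459, 0.16266) = 73.654° → normalised to [0°, 360°): 73.654°.

74°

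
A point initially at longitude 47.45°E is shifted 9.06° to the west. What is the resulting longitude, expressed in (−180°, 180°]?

Start at +47.45°; shift −9.06° → +38.39°.
+38.39° already lies in (−180°, 180°].

38.39°E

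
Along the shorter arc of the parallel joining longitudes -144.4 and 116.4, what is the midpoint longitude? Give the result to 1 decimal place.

+166.0°

Signed shortest Δλ from -144.4° to +116.4° is -99.2°.
Midpoint longitude = -144.4° + (-99.2°)/2 = -144.4° − 49.6° = -194.0°.
Normalise into (−180°, 180°]: +166.0°.
(The naïve average (-144.4 + +116.4)/2 = -14.0° is on the wrong side of the globe.)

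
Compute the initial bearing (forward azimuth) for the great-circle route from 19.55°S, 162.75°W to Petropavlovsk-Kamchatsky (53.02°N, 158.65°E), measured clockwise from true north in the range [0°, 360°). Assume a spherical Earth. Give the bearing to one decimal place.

Δλ = 158.65 − -162.75 = 321.40°; wrapped into (−180°, 180°]: -38.60°.
θ = atan2( sin Δλ · cos φ₂ , cos φ₁ · sin φ₂ − sin φ₁ · cos φ₂ · cos Δλ )
  = atan2(-0.37529, 0.91011) = -22.409° → normalised to [0°, 360°): 337.591°.

337.6°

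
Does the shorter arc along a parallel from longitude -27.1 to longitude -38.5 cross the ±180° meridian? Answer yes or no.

Signed shortest Δλ = ((-38.5 − -27.1 + 180) mod 360) − 180 = -11.4°.
Going west by 11.4° from -27.1° reaches -38.5° without touching 180°.

No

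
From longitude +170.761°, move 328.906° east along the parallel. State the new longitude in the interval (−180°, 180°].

+139.667°

Start at +170.761°; shift +328.906° → +499.667°.
+499.667° lies outside (−180°, 180°]; subtract 360° → +139.667°.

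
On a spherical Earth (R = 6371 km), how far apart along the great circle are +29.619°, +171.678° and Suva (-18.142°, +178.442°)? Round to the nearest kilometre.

5360 km

Δλ = 178.442 − 171.678 = 6.764°.
Δφ = -18.142 − 29.619 = -47.761°.
a = sin²(Δφ/2) + cos φ₁ · cos φ₂ · sin²(Δλ/2) = 0.166763.
c = 2·atan2(√a, √(1−a)) = 0.84133 rad → d = 6371·c ≈ 5360.09 km.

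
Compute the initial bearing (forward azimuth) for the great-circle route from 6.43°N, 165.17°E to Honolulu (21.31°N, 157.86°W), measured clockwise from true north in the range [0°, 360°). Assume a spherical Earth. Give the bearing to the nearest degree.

64°

Δλ = -157.86 − 165.17 = -323.03°; wrapped into (−180°, 180°]: 36.97°.
θ = atan2( sin Δλ · cos φ₂ , cos φ₁ · sin φ₂ − sin φ₁ · cos φ₂ · cos Δλ )
  = atan2(0.56028, 0.27777) = 63.629° → normalised to [0°, 360°): 63.629°.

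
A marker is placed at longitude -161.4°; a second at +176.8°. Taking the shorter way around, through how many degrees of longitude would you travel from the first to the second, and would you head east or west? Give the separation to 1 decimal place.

21.8° west

Raw difference: 176.8 − -161.4 = 338.2°.
Normalise into (−180°, 180°]: 338.2° − 360° = -21.8°.
Negative ⇒ the second point lies to the west; separation 21.8°.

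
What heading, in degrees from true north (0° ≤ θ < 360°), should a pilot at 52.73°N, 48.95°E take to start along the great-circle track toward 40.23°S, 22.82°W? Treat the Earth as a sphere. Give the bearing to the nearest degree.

Δλ = -22.82 − 48.95 = -71.77°.
θ = atan2( sin Δλ · cos φ₂ , cos φ₁ · sin φ₂ − sin φ₁ · cos φ₂ · cos Δλ )
  = atan2(-0.72514, -0.58118) = -128.711° → normalised to [0°, 360°): 231.289°.

231°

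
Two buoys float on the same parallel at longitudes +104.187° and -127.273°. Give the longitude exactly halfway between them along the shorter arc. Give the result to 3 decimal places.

Signed shortest Δλ from +104.187° to -127.273° is +128.540°.
Midpoint longitude = +104.187° + (+128.540°)/2 = +104.187° + 64.270° = +168.457°.
(The naïve average (+104.187 + -127.273)/2 = -11.543° is on the wrong side of the globe.)

+168.457°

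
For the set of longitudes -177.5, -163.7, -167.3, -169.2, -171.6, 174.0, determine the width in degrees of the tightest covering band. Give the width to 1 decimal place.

22.3°

Sort the longitudes: -177.5°, -171.6°, -169.2°, -167.3°, -163.7°, +174.0°.
Eastward gaps between consecutive values (wrapping around): 5.9°, 2.4°, 1.9°, 3.6°, 337.7°, 8.5°.
Largest gap = 337.7° ⇒ minimal covering band is its complement: 360° − 337.7° = 22.3°.
Band runs from +174.0° eastward to -163.7°, crossing the antimeridian.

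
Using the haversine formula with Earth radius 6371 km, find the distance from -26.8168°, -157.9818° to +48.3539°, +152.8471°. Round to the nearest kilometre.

Δλ = 152.8471 − -157.9818 = 310.8289°; wrapped into (−180°, 180°]: -49.1711°.
Δφ = 48.3539 − -26.8168 = 75.1707°.
a = sin²(Δφ/2) + cos φ₁ · cos φ₂ · sin²(Δλ/2) = 0.474688.
c = 2·atan2(√a, √(1−a)) = 1.52015 rad → d = 6371·c ≈ 9684.88 km.

9685 km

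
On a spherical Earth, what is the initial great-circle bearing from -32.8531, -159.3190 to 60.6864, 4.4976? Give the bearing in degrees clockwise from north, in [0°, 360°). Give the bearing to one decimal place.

Δλ = 4.4976 − -159.3190 = 163.8166°.
θ = atan2( sin Δλ · cos φ₂ , cos φ₁ · sin φ₂ − sin φ₁ · cos φ₂ · cos Δλ )
  = atan2(0.13645, 0.47743) = 15.951° → normalised to [0°, 360°): 15.951°.

16.0°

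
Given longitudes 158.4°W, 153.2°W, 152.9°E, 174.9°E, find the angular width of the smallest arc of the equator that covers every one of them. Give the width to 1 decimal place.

53.9°

Sort the longitudes: -158.4°, -153.2°, +152.9°, +174.9°.
Eastward gaps between consecutive values (wrapping around): 5.2°, 306.1°, 22.0°, 26.7°.
Largest gap = 306.1° ⇒ minimal covering band is its complement: 360° − 306.1° = 53.9°.
Band runs from +152.9° eastward to -153.2°, crossing the antimeridian.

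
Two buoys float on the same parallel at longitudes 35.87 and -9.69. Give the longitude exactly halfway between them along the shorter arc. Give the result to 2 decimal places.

+13.09°

Signed shortest Δλ from +35.87° to -9.69° is -45.56°.
Midpoint longitude = +35.87° + (-45.56°)/2 = +35.87° − 22.78° = +13.09°.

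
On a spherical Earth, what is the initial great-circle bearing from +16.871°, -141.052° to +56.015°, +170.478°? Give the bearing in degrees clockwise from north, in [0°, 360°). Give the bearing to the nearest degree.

Δλ = 170.478 − -141.052 = 311.530°; wrapped into (−180°, 180°]: -48.470°.
θ = atan2( sin Δλ · cos φ₂ , cos φ₁ · sin φ₂ − sin φ₁ · cos φ₂ · cos Δλ )
  = atan2(-0.41845, 0.68594) = -31.385° → normalised to [0°, 360°): 328.615°.

329°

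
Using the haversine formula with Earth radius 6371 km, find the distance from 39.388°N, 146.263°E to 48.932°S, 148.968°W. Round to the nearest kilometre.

11696 km

Δλ = -148.968 − 146.263 = -295.231°; wrapped into (−180°, 180°]: 64.769°.
Δφ = -48.932 − 39.388 = -88.320°.
a = sin²(Δφ/2) + cos φ₁ · cos φ₂ · sin²(Δλ/2) = 0.630994.
c = 2·atan2(√a, √(1−a)) = 1.83588 rad → d = 6371·c ≈ 11696.38 km.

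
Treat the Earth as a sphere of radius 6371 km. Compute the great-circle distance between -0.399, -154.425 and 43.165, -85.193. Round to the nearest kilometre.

Δλ = -85.193 − -154.425 = 69.232°.
Δφ = 43.165 − -0.399 = 43.564°.
a = sin²(Δφ/2) + cos φ₁ · cos φ₂ · sin²(Δλ/2) = 0.373070.
c = 2·atan2(√a, √(1−a)) = 1.31413 rad → d = 6371·c ≈ 8372.31 km.

8372 km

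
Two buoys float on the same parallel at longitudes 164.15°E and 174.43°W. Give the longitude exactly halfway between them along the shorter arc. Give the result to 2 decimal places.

Signed shortest Δλ from +164.15° to -174.43° is +21.42°.
Midpoint longitude = +164.15° + (+21.42°)/2 = +164.15° + 10.71° = +174.86°.
(The naïve average (+164.15 + -174.43)/2 = -5.14° is on the wrong side of the globe.)

174.86°E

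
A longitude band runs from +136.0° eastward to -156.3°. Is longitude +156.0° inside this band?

Yes

Band width going east from +136.0° to -156.3°: ((-156.3 − 136.0) mod 360) = 67.7°.
Offset of +156.0° east of the west edge: ((156.0 − 136.0) mod 360) = 20.0°.
20.0° ≤ 67.7° ⇒ inside.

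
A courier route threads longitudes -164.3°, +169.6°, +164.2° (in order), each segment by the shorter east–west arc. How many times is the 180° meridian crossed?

Leg 1: -164.3° → +169.6°, shortest Δλ = -26.1° (west) — crosses 180°.
Leg 2: +169.6° → +164.2°, shortest Δλ = -5.4° (west) — does not cross 180°.
Total crossings: 1.

1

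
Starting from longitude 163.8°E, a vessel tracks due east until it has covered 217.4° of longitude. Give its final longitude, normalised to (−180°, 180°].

21.2°E

Start at +163.8°; shift +217.4° → +381.2°.
+381.2° lies outside (−180°, 180°]; subtract 360° → +21.2°.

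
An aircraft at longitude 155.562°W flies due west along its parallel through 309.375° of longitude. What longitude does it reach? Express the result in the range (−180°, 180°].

104.937°W

Start at -155.562°; shift −309.375° → -464.937°.
-464.937° lies outside (−180°, 180°]; add 360° → -104.937°.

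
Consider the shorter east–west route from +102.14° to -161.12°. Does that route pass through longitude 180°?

Yes

Naïve |-161.12 − 102.14| = 263.26° > 180°, so the shorter arc goes the other way round — across 180°.
Signed shortest Δλ = ((-161.12 − 102.14 + 180) mod 360) − 180 = 96.74°.
Going east by 96.74° from +102.14° passes through 180° before reaching -161.12°.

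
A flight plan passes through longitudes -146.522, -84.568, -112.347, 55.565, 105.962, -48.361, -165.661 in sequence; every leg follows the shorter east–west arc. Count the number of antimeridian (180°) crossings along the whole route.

0

Leg 1: -146.522° → -84.568°, shortest Δλ = 61.954° (east) — does not cross 180°.
Leg 2: -84.568° → -112.347°, shortest Δλ = -27.779° (west) — does not cross 180°.
Leg 3: -112.347° → +55.565°, shortest Δλ = 167.912° (east) — does not cross 180°.
Leg 4: +55.565° → +105.962°, shortest Δλ = 50.397° (east) — does not cross 180°.
Leg 5: +105.962° → -48.361°, shortest Δλ = -154.323° (west) — does not cross 180°.
Leg 6: -48.361° → -165.661°, shortest Δλ = -117.3° (west) — does not cross 180°.
Total crossings: 0.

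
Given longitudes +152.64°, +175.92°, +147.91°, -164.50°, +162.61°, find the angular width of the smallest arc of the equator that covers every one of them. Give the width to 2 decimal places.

47.59°

Sort the longitudes: -164.50°, +147.91°, +152.64°, +162.61°, +175.92°.
Eastward gaps between consecutive values (wrapping around): 312.41°, 4.73°, 9.97°, 13.31°, 19.58°.
Largest gap = 312.41° ⇒ minimal covering band is its complement: 360° − 312.41° = 47.59°.
Band runs from +147.91° eastward to -164.50°, crossing the antimeridian.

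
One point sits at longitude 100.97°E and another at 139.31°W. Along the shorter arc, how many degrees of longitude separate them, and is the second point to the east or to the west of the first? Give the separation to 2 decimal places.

Raw difference: -139.31 − 100.97 = -240.28°.
Normalise into (−180°, 180°]: -240.28° + 360° = 119.72°.
Positive ⇒ the second point lies to the east; separation 119.72°.

119.72° east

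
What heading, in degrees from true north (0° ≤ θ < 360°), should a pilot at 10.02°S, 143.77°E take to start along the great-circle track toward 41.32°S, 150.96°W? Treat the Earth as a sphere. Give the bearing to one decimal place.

131.1°

Δλ = -150.96 − 143.77 = -294.73°; wrapped into (−180°, 180°]: 65.27°.
θ = atan2( sin Δλ · cos φ₂ , cos φ₁ · sin φ₂ − sin φ₁ · cos φ₂ · cos Δλ )
  = atan2(0.68216, -0.59553) = 131.121° → normalised to [0°, 360°): 131.121°.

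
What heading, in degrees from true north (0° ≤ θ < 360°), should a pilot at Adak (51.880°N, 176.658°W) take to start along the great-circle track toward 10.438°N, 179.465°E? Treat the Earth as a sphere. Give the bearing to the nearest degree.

Δλ = 179.465 − -176.658 = 356.123°; wrapped into (−180°, 180°]: -3.877°.
θ = atan2( sin Δλ · cos φ₂ , cos φ₁ · sin φ₂ − sin φ₁ · cos φ₂ · cos Δλ )
  = atan2(-0.06650, -0.66009) = -174.248° → normalised to [0°, 360°): 185.752°.

186°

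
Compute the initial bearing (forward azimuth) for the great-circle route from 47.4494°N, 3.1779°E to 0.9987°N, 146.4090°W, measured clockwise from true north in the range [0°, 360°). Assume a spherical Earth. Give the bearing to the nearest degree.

322°

Δλ = -146.4090 − 3.1779 = -149.5869°.
θ = atan2( sin Δλ · cos φ₂ , cos φ₁ · sin φ₂ − sin φ₁ · cos φ₂ · cos Δλ )
  = atan2(-0.50615, 0.64700) = -38.036° → normalised to [0°, 360°): 321.964°.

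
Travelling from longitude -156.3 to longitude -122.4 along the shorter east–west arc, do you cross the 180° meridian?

No

Signed shortest Δλ = ((-122.4 − -156.3 + 180) mod 360) − 180 = 33.9°.
Going east by 33.9° from -156.3° reaches -122.4° without touching 180°.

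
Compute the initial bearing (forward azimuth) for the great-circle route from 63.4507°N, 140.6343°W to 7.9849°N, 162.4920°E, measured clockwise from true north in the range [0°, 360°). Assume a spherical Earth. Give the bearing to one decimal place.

Δλ = 162.4920 − -140.6343 = 303.1263°; wrapped into (−180°, 180°]: -56.8737°.
θ = atan2( sin Δλ · cos φ₂ , cos φ₁ · sin φ₂ − sin φ₁ · cos φ₂ · cos Δλ )
  = atan2(-0.82935, -0.42203) = -116.970° → normalised to [0°, 360°): 243.030°.

243.0°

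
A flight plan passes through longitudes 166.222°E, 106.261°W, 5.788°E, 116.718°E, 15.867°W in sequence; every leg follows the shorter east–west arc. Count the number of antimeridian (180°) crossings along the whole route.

1

Leg 1: +166.222° → -106.261°, shortest Δλ = 87.517° (east) — crosses 180°.
Leg 2: -106.261° → +5.788°, shortest Δλ = 112.049° (east) — does not cross 180°.
Leg 3: +5.788° → +116.718°, shortest Δλ = 110.93° (east) — does not cross 180°.
Leg 4: +116.718° → -15.867°, shortest Δλ = -132.585° (west) — does not cross 180°.
Total crossings: 1.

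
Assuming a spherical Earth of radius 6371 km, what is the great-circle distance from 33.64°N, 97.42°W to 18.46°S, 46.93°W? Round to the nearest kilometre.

Δλ = -46.93 − -97.42 = 50.49°.
Δφ = -18.46 − 33.64 = -52.10°.
a = sin²(Δφ/2) + cos φ₁ · cos φ₂ · sin²(Δλ/2) = 0.336498.
c = 2·atan2(√a, √(1−a)) = 1.23767 rad → d = 6371·c ≈ 7885.16 km.

7885 km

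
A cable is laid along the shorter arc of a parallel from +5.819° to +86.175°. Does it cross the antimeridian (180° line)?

No

Signed shortest Δλ = ((86.175 − 5.819 + 180) mod 360) − 180 = 80.356°.
Going east by 80.356° from +5.819° reaches +86.175° without touching 180°.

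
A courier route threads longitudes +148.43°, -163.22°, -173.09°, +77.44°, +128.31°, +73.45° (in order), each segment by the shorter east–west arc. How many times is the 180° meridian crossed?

2

Leg 1: +148.43° → -163.22°, shortest Δλ = 48.35° (east) — crosses 180°.
Leg 2: -163.22° → -173.09°, shortest Δλ = -9.87° (west) — does not cross 180°.
Leg 3: -173.09° → +77.44°, shortest Δλ = -109.47° (west) — crosses 180°.
Leg 4: +77.44° → +128.31°, shortest Δλ = 50.87° (east) — does not cross 180°.
Leg 5: +128.31° → +73.45°, shortest Δλ = -54.86° (west) — does not cross 180°.
Total crossings: 2.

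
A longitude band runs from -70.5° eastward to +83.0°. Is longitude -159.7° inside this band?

Band width going east from -70.5° to +83.0°: ((83.0 − -70.5) mod 360) = 153.5°.
Offset of -159.7° east of the west edge: ((-159.7 − -70.5) mod 360) = 270.8°.
270.8° > 153.5° ⇒ outside.

No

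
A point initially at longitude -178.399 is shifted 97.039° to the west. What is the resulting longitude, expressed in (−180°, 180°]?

+84.562°

Start at -178.399°; shift −97.039° → -275.438°.
-275.438° lies outside (−180°, 180°]; add 360° → +84.562°.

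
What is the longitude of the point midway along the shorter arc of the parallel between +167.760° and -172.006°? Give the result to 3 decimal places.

Signed shortest Δλ from +167.760° to -172.006° is +20.234°.
Midpoint longitude = +167.760° + (+20.234°)/2 = +167.760° + 10.117° = +177.877°.
(The naïve average (+167.760 + -172.006)/2 = -2.123° is on the wrong side of the globe.)

+177.877°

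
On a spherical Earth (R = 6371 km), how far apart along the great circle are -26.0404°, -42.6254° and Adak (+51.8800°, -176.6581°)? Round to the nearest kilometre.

Δλ = -176.6581 − -42.6254 = -134.0327°.
Δφ = 51.8800 − -26.0404 = 77.9204°.
a = sin²(Δφ/2) + cos φ₁ · cos φ₂ · sin²(Δλ/2) = 0.865445.
c = 2·atan2(√a, √(1−a)) = 2.39042 rad → d = 6371·c ≈ 15229.37 km.

15229 km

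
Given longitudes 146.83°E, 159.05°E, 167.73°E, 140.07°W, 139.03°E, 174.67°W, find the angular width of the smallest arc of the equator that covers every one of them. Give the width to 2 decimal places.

Sort the longitudes: -174.67°, -140.07°, +139.03°, +146.83°, +159.05°, +167.73°.
Eastward gaps between consecutive values (wrapping around): 34.60°, 279.10°, 7.80°, 12.22°, 8.68°, 17.60°.
Largest gap = 279.10° ⇒ minimal covering band is its complement: 360° − 279.10° = 80.90°.
Band runs from +139.03° eastward to -140.07°, crossing the antimeridian.

80.90°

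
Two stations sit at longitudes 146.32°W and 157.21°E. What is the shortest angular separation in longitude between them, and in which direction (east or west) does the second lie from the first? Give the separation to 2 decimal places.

56.47° west

Raw difference: 157.21 − -146.32 = 303.53°.
Normalise into (−180°, 180°]: 303.53° − 360° = -56.47°.
Negative ⇒ the second point lies to the west; separation 56.47°.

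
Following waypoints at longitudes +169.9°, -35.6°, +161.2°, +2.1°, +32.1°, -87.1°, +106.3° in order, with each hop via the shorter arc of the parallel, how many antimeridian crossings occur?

3

Leg 1: +169.9° → -35.6°, shortest Δλ = 154.5° (east) — crosses 180°.
Leg 2: -35.6° → +161.2°, shortest Δλ = -163.2° (west) — crosses 180°.
Leg 3: +161.2° → +2.1°, shortest Δλ = -159.1° (west) — does not cross 180°.
Leg 4: +2.1° → +32.1°, shortest Δλ = 30.0° (east) — does not cross 180°.
Leg 5: +32.1° → -87.1°, shortest Δλ = -119.2° (west) — does not cross 180°.
Leg 6: -87.1° → +106.3°, shortest Δλ = -166.6° (west) — crosses 180°.
Total crossings: 3.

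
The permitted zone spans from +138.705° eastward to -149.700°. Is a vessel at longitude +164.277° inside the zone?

Band width going east from +138.705° to -149.700°: ((-149.700 − 138.705) mod 360) = 71.595°.
Offset of +164.277° east of the west edge: ((164.277 − 138.705) mod 360) = 25.572°.
25.572° ≤ 71.595° ⇒ inside.

Yes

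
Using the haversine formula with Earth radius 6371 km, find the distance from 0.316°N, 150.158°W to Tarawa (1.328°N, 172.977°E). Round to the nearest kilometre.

4100 km

Δλ = 172.977 − -150.158 = 323.135°; wrapped into (−180°, 180°]: -36.865°.
Δφ = 1.328 − 0.316 = 1.012°.
a = sin²(Δφ/2) + cos φ₁ · cos φ₂ · sin²(Δλ/2) = 0.100024.
c = 2·atan2(√a, √(1−a)) = 0.64358 rad → d = 6371·c ≈ 4100.25 km.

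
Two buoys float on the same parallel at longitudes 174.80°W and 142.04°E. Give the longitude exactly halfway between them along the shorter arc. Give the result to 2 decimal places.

Signed shortest Δλ from -174.80° to +142.04° is -43.16°.
Midpoint longitude = -174.80° + (-43.16°)/2 = -174.80° − 21.58° = -196.38°.
Normalise into (−180°, 180°]: +163.62°.
(The naïve average (-174.80 + +142.04)/2 = -16.38° is on the wrong side of the globe.)

163.62°E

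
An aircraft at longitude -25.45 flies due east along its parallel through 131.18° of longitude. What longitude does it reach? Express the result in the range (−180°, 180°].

Start at -25.45°; shift +131.18° → +105.73°.
+105.73° already lies in (−180°, 180°].

+105.73°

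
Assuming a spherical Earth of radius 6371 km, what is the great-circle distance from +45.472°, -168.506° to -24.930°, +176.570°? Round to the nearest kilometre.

Δλ = 176.570 − -168.506 = 345.076°; wrapped into (−180°, 180°]: -14.924°.
Δφ = -24.930 − 45.472 = -70.402°.
a = sin²(Δφ/2) + cos φ₁ · cos φ₂ · sin²(Δλ/2) = 0.343016.
c = 2·atan2(√a, √(1−a)) = 1.25143 rad → d = 6371·c ≈ 7972.84 km.

7973 km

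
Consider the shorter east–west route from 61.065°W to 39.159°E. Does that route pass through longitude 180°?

Signed shortest Δλ = ((39.159 − -61.065 + 180) mod 360) − 180 = 100.224°.
Going east by 100.224° from -61.065° reaches +39.159° without touching 180°.

No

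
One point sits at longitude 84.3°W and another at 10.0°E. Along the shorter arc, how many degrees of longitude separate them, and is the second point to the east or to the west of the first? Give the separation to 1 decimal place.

Raw difference: 10.0 − -84.3 = 94.3°.
Normalise into (−180°, 180°]: 94.3° stays 94.3°.
Positive ⇒ the second point lies to the east; separation 94.3°.

94.3° east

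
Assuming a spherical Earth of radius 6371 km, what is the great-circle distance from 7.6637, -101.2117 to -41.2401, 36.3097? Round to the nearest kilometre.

Δλ = 36.3097 − -101.2117 = 137.5214°.
Δφ = -41.2401 − 7.6637 = -48.9038°.
a = sin²(Δφ/2) + cos φ₁ · cos φ₂ · sin²(Δλ/2) = 0.818773.
c = 2·atan2(√a, √(1−a)) = 2.26211 rad → d = 6371·c ≈ 14411.87 km.

14412 km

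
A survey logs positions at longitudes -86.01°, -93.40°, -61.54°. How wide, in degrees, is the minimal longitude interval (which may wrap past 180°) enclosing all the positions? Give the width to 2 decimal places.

Sort the longitudes: -93.40°, -86.01°, -61.54°.
Eastward gaps between consecutive values (wrapping around): 7.39°, 24.47°, 328.14°.
Largest gap = 328.14° ⇒ minimal covering band is its complement: 360° − 328.14° = 31.86°.
Band runs from -93.40° eastward to -61.54°.

31.86°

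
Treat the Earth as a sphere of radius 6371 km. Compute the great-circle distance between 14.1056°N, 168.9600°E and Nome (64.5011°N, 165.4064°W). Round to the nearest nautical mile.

Δλ = -165.4064 − 168.9600 = -334.3664°; wrapped into (−180°, 180°]: 25.6336°.
Δφ = 64.5011 − 14.1056 = 50.3955°.
a = sin²(Δφ/2) + cos φ₁ · cos φ₂ · sin²(Δλ/2) = 0.201804.
c = 2·atan2(√a, √(1−a)) = 0.93180 rad → d = 6371·c ≈ 5936.48 km ≈ 3205.44 nmi.

3205 nmi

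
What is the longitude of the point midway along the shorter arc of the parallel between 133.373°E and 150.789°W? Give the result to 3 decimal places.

Signed shortest Δλ from +133.373° to -150.789° is +75.838°.
Midpoint longitude = +133.373° + (+75.838°)/2 = +133.373° + 37.919° = +171.292°.
(The naïve average (+133.373 + -150.789)/2 = -8.708° is on the wrong side of the globe.)

171.292°E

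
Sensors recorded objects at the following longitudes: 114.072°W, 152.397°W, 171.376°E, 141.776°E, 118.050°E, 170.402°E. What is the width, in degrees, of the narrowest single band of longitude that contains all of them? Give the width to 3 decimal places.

Sort the longitudes: -152.397°, -114.072°, +118.050°, +141.776°, +170.402°, +171.376°.
Eastward gaps between consecutive values (wrapping around): 38.325°, 232.122°, 23.726°, 28.626°, 0.974°, 36.227°.
Largest gap = 232.122° ⇒ minimal covering band is its complement: 360° − 232.122° = 127.878°.
Band runs from +118.050° eastward to -114.072°, crossing the antimeridian.

127.878°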